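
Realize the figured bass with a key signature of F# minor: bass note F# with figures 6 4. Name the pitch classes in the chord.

A fourth above F# in this key is B.
A sixth above F# in this key is D.
Together with the bass F#, this spells B minor in second inversion.

F#, B, D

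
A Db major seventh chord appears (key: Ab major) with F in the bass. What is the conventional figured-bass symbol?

F is the third of Db major seventh, so the chord is in first inversion.
A seventh chord in first inversion is figured 6/5/3, conventionally abbreviated 6/5.

6/5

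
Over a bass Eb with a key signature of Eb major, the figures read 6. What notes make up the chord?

The written figures 6 are shorthand for 6/3: the 3 is implied.
A third above Eb in this key is G.
A sixth above Eb in this key is C.
Together with the bass Eb, this spells C minor in first inversion.

Eb, G, C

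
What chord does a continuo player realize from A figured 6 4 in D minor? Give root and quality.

D minor

The figures 6 4 indicate a triad in second inversion.
In second inversion the root lies a fourth above the bass: a fourth above A in D minor is D.
The chord tones are A, D, F, giving D minor.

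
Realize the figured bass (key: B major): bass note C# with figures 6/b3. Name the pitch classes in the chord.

C#, Eb, A#

A third above C# in this key is E, lowered to Eb by the flat.
A sixth above C# in this key is A#.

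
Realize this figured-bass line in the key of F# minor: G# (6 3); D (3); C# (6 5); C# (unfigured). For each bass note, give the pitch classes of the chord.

G# (6/3): G#, B, E.
D (5/3): D, F#, A.
C# (6/5/3): C#, E, G#, A.
C# (5/3): C#, E, G#.

G#, B, E | D, F#, A | C#, E, G#, A | C#, E, G#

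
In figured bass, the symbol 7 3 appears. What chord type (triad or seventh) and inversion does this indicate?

7 3 is shorthand for 7/5/3.
Intervals of 7/5/3 above the bass form a seventh chord; the bass is the root, so this is root position.

seventh chord, root position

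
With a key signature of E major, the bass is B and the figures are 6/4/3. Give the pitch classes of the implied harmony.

B, D#, E, G#

A third above B in this key is D#.
A fourth above B in this key is E.
A sixth above B in this key is G#.
Together with the bass B, this spells E major seventh in second inversion.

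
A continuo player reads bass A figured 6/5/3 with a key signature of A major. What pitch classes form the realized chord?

A third above A in this key is C#.
A fifth above A in this key is E.
A sixth above A in this key is F#.
Together with the bass A, this spells F# minor seventh in first inversion.

A, C#, E, F#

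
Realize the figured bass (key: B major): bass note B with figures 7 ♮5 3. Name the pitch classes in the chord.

B, D#, F, A#

A third above B in this key is D#.
A fifth above B in this key is F#, made natural (F) by the ♮ figure.
A seventh above B in this key is A#.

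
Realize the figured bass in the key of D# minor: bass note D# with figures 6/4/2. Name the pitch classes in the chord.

D#, E#, G#, B

A second above D# in this key is E#.
A fourth above D# in this key is G#.
A sixth above D# in this key is B.
Together with the bass D#, this spells E# half-diminished seventh in third inversion.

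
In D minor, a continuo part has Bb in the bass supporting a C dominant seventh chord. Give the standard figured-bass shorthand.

Bb is the seventh of C dominant seventh, so the chord is in third inversion.
A seventh chord in third inversion is figured 6/4/2, conventionally abbreviated 4/2.

4/2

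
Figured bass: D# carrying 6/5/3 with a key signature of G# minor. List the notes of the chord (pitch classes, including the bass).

D#, F#, A#, B

A third above D# in this key is F#.
A fifth above D# in this key is A#.
A sixth above D# in this key is B.
Together with the bass D#, this spells B major seventh in first inversion.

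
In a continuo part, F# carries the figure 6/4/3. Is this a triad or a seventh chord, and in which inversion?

Intervals of 6/4/3 above the bass form a seventh chord; the bass is the fifth, so this is second inversion.

seventh chord, second inversion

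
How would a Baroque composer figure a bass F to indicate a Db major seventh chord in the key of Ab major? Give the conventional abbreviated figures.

6/5

F is the third of Db major seventh, so the chord is in first inversion.
A seventh chord in first inversion is figured 6/5/3, conventionally abbreviated 6/5.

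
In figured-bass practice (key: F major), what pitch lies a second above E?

F

Counting 1 letter step above E lands on F; in F major, that letter is F.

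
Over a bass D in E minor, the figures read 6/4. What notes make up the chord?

A fourth above D in this key is G.
A sixth above D in this key is B.
Together with the bass D, this spells G major in second inversion.

D, G, B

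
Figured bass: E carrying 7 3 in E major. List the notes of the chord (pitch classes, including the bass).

E, G#, B, D#

The written figures 7 3 are shorthand for 7/5/3: the 5 is implied.
A third above E in this key is G#.
A fifth above E in this key is B.
A seventh above E in this key is D#.
Together with the bass E, this spells E major seventh in root position.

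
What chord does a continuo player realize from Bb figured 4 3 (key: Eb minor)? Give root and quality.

The figures 4 3 indicate a seventh chord in second inversion.
In second inversion the root lies a fourth above the bass: a fourth above Bb in Eb minor is Eb.
The chord tones are Bb, Db, Eb, Gb, giving Eb minor seventh.

Eb minor seventh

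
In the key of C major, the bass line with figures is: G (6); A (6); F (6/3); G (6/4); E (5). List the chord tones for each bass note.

G (6/3): G, B, E.
A (6/3): A, C, F.
F (6/3): F, A, D.
G (6/4): G, C, E.
E (5/3): E, G, B.

G, B, E | A, C, F | F, A, D | G, C, E | E, G, B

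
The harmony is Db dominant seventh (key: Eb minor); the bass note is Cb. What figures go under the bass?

4/2

Cb is the seventh of Db dominant seventh, so the chord is in third inversion.
A seventh chord in third inversion is figured 6/4/2, conventionally abbreviated 4/2.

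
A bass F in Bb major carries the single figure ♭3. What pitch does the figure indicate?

Ab

Counting 2 letter steps above F lands on A; in Bb major, that letter is A.
The b3 figure lowers it a semitone, giving Ab.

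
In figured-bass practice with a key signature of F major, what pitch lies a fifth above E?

Counting 4 letter steps above E lands on B; in F major, that letter is Bb.

Bb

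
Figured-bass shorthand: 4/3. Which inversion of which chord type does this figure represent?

seventh chord, second inversion

4/3 is shorthand for 6/4/3.
Intervals of 6/4/3 above the bass form a seventh chord; the bass is the fifth, so this is second inversion.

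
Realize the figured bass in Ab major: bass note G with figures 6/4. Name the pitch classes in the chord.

G, C, Eb

A fourth above G in this key is C.
A sixth above G in this key is Eb.
Together with the bass G, this spells C minor in second inversion.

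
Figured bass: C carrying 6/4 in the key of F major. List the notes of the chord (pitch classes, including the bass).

C, F, A

A fourth above C in this key is F.
A sixth above C in this key is A.
Together with the bass C, this spells F major in second inversion.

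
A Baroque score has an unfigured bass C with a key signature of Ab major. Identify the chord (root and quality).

C minor

An unfigured bass indicates a triad in root position.
In root position the bass is the root, so the root is C.
The chord tones are C, Eb, G, giving C minor.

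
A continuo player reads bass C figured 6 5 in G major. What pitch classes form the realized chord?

The written figures 6 5 are shorthand for 6/5/3: the 3 is implied.
A third above C in this key is E.
A fifth above C in this key is G.
A sixth above C in this key is A.
Together with the bass C, this spells A minor seventh in first inversion.

C, E, G, A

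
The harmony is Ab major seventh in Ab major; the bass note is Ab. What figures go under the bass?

7

Ab is the root of Ab major seventh, so the chord is in root position.
A seventh chord in root position is figured 7/5/3, conventionally abbreviated 7.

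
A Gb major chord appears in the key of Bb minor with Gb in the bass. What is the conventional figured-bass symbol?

no figures

Gb is the root of Gb major, so the chord is in root position.
A triad in root position is figured 5/3, conventionally abbreviated (no figures — root-position triad).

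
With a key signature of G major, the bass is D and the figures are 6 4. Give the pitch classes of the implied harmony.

D, G, B

A fourth above D in this key is G.
A sixth above D in this key is B.
Together with the bass D, this spells G major in second inversion.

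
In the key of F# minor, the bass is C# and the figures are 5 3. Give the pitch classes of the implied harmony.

C#, E, G#

A third above C# in this key is E.
A fifth above C# in this key is G#.
Together with the bass C#, this spells C# minor in root position.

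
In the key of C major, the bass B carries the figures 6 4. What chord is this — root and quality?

The figures 6 4 indicate a triad in second inversion.
In second inversion the root lies a fourth above the bass: a fourth above B in C major is E.
The chord tones are B, E, G, giving E minor.

E minor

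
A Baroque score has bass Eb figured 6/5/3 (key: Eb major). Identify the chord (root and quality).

C minor seventh

The figures 6/5/3 indicate a seventh chord in first inversion.
In first inversion the root lies a sixth above the bass: a sixth above Eb in Eb major is C.
The chord tones are Eb, G, Bb, C, giving C minor seventh.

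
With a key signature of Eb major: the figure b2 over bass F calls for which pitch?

Counting 1 letter step above F lands on G; in Eb major, that letter is G.
The b2 figure lowers it a semitone, giving Gb.

Gb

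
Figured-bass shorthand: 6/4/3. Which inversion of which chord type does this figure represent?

Intervals of 6/4/3 above the bass form a seventh chord; the bass is the fifth, so this is second inversion.

seventh chord, second inversion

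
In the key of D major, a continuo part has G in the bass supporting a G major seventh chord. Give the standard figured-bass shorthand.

7

G is the root of G major seventh, so the chord is in root position.
A seventh chord in root position is figured 7/5/3, conventionally abbreviated 7.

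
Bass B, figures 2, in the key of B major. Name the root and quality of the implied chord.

C# minor seventh

The figures 2 indicate a seventh chord in third inversion.
In third inversion the root lies a second above the bass: a second above B in B major is C#.
The chord tones are B, C#, E, G#, giving C# minor seventh.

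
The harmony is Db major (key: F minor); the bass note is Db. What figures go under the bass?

Db is the root of Db major, so the chord is in root position.
A triad in root position is figured 5/3, conventionally abbreviated (no figures — root-position triad).

no figures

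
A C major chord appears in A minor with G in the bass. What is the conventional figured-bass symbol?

6/4

G is the fifth of C major, so the chord is in second inversion.
A triad in second inversion is figured 6/4, conventionally abbreviated 6/4.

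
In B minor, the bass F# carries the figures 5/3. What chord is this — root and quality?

The figures 5/3 indicate a triad in root position.
In root position the bass is the root, so the root is F#.
The chord tones are F#, A, C#, giving F# minor.

F# minor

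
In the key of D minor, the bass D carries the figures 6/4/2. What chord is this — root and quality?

The figures 6/4/2 indicate a seventh chord in third inversion.
In third inversion the root lies a second above the bass: a second above D in D minor is E.
The chord tones are D, E, G, Bb, giving E half-diminished seventh.

E half-diminished seventh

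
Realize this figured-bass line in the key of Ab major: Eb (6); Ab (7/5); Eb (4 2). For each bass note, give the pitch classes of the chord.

Eb (6/3): Eb, G, C.
Ab (7/5/3): Ab, C, Eb, G.
Eb (6/4/2): Eb, F, Ab, C.

Eb, G, C | Ab, C, Eb, G | Eb, F, Ab, C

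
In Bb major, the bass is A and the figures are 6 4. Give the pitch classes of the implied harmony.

A, D, F

A fourth above A in this key is D.
A sixth above A in this key is F.
Together with the bass A, this spells D minor in second inversion.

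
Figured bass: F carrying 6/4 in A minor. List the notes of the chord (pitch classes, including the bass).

F, B, D

A fourth above F in this key is B.
A sixth above F in this key is D.
Together with the bass F, this spells B diminished in second inversion.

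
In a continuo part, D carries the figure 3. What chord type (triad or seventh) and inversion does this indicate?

triad, root position

3 is shorthand for 5/3.
Intervals of 5/3 above the bass form a triad; the bass is the root, so this is root position.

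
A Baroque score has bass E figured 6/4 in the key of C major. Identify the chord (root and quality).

The figures 6/4 indicate a triad in second inversion.
In second inversion the root lies a fourth above the bass: a fourth above E in C major is A.
The chord tones are E, A, C, giving A minor.

A minor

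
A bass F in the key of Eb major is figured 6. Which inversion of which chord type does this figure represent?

triad, first inversion

6 is shorthand for 6/3.
Intervals of 6/3 above the bass form a triad; the bass is the third, so this is first inversion.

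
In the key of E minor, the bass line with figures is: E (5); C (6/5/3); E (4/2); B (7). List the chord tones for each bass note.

E, G, B | C, E, G, A | E, F#, A, C | B, D, F#, A

E (5/3): E, G, B.
C (6/5/3): C, E, G, A.
E (6/4/2): E, F#, A, C.
B (7/5/3): B, D, F#, A.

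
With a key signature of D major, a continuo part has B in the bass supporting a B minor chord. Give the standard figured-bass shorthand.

no figures

B is the root of B minor, so the chord is in root position.
A triad in root position is figured 5/3, conventionally abbreviated (no figures — root-position triad).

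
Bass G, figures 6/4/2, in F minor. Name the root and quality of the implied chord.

The figures 6/4/2 indicate a seventh chord in third inversion.
In third inversion the root lies a second above the bass: a second above G in F minor is Ab.
The chord tones are G, Ab, C, Eb, giving Ab major seventh.

Ab major seventh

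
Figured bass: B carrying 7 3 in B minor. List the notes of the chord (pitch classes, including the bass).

B, D, F#, A

The written figures 7 3 are shorthand for 7/5/3: the 5 is implied.
A third above B in this key is D.
A fifth above B in this key is F#.
A seventh above B in this key is A.
Together with the bass B, this spells B minor seventh in root position.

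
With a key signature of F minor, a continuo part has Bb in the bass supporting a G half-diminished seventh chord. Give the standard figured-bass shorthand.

Bb is the third of G half-diminished seventh, so the chord is in first inversion.
A seventh chord in first inversion is figured 6/5/3, conventionally abbreviated 6/5.

6/5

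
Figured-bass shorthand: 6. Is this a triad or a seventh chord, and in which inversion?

triad, first inversion

6 is shorthand for 6/3.
Intervals of 6/3 above the bass form a triad; the bass is the third, so this is first inversion.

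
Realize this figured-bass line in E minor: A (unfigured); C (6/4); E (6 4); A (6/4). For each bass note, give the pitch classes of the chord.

A, C, E | C, F#, A | E, A, C | A, D, F#

A (5/3): A, C, E.
C (6/4): C, F#, A.
E (6/4): E, A, C.
A (6/4): A, D, F#.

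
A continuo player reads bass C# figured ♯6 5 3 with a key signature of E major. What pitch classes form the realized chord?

C#, E, G#, A#

A third above C# in this key is E.
A fifth above C# in this key is G#.
A sixth above C# in this key is A, raised to A# by the sharp.
Together with the bass C#, this spells A# half-diminished seventh in first inversion.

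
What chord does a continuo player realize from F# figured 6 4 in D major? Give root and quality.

B minor

The figures 6 4 indicate a triad in second inversion.
In second inversion the root lies a fourth above the bass: a fourth above F# in D major is B.
The chord tones are F#, B, D, giving B minor.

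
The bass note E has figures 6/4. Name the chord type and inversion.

triad, second inversion

Intervals of 6/4 above the bass form a triad; the bass is the fifth, so this is second inversion.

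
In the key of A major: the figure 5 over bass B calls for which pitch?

Counting 4 letter steps above B lands on F; in A major, that letter is F#.

F#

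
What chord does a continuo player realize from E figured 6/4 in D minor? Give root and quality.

A minor

The figures 6/4 indicate a triad in second inversion.
In second inversion the root lies a fourth above the bass: a fourth above E in D minor is A.
The chord tones are E, A, C, giving A minor.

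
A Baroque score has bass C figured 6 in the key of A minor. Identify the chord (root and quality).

The figures 6 indicate a triad in first inversion.
In first inversion the root lies a sixth above the bass: a sixth above C in A minor is A.
The chord tones are C, E, A, giving A minor.

A minor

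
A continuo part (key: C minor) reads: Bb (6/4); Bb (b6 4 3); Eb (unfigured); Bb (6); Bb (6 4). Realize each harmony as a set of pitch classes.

Bb, Eb, G | Bb, D, Eb, Gb | Eb, G, Bb | Bb, D, G | Bb, Eb, G

Bb (6/4): Bb, Eb, G.
Bb (b6/4/3): Bb, D, Eb, Gb.
Eb (5/3): Eb, G, Bb.
Bb (6/3): Bb, D, G.
Bb (6/4): Bb, Eb, G.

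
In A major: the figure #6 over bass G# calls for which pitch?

E#

Counting 5 letter steps above G# lands on E; in A major, that letter is E.
The #6 figure raises it a semitone, giving E#.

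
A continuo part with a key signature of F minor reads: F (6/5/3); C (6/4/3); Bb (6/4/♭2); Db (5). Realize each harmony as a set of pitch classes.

F (6/5/3): F, Ab, C, Db.
C (6/4/3): C, Eb, F, Ab.
Bb (6/4/b2): Bb, Cb, Eb, G.
Db (5/3): Db, F, Ab.

F, Ab, C, Db | C, Eb, F, Ab | Bb, Cb, Eb, G | Db, F, Ab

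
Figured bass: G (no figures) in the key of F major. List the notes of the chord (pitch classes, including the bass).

G, Bb, D

An unfigured bass implies 5/3.
A third above G in this key is Bb.
A fifth above G in this key is D.
Together with the bass G, this spells G minor in root position.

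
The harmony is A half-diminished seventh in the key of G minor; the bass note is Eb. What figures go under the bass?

Eb is the fifth of A half-diminished seventh, so the chord is in second inversion.
A seventh chord in second inversion is figured 6/4/3, conventionally abbreviated 4/3.

4/3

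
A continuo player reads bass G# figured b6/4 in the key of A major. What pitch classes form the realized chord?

A fourth above G# in this key is C#.
A sixth above G# in this key is E, lowered to Eb by the flat.

G#, C#, Eb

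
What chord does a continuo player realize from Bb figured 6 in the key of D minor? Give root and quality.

G minor

The figures 6 indicate a triad in first inversion.
In first inversion the root lies a sixth above the bass: a sixth above Bb in D minor is G.
The chord tones are Bb, D, G, giving G minor.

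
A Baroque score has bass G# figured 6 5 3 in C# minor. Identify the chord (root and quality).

The figures 6 5 3 indicate a seventh chord in first inversion.
In first inversion the root lies a sixth above the bass: a sixth above G# in C# minor is E.
The chord tones are G#, B, D#, E, giving E major seventh.

E major seventh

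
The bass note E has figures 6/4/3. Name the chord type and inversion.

seventh chord, second inversion

Intervals of 6/4/3 above the bass form a seventh chord; the bass is the fifth, so this is second inversion.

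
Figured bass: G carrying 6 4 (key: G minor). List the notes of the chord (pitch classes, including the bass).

A fourth above G in this key is C.
A sixth above G in this key is Eb.
Together with the bass G, this spells C minor in second inversion.

G, C, Eb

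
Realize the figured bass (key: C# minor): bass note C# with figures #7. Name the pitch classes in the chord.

The written figures #7 are shorthand for 7/5/3: the 5/3 are implied.
A third above C# in this key is E.
A fifth above C# in this key is G#.
A seventh above C# in this key is B, raised to B# by the sharp.
Together with the bass C#, this spells C# minor-major seventh in root position.

C#, E, G#, B#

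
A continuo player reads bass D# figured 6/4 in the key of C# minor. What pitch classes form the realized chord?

A fourth above D# in this key is G#.
A sixth above D# in this key is B.
Together with the bass D#, this spells G# minor in second inversion.

D#, G#, B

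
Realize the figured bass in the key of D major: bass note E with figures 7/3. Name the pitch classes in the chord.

The written figures 7/3 are shorthand for 7/5/3: the 5 is implied.
A third above E in this key is G.
A fifth above E in this key is B.
A seventh above E in this key is D.
Together with the bass E, this spells E minor seventh in root position.

E, G, B, D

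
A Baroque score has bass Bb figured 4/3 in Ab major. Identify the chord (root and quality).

The figures 4/3 indicate a seventh chord in second inversion.
In second inversion the root lies a fourth above the bass: a fourth above Bb in Ab major is Eb.
The chord tones are Bb, Db, Eb, G, giving Eb dominant seventh.

Eb dominant seventh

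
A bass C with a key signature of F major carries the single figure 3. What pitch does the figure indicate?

E

Counting 2 letter steps above C lands on E; in F major, that letter is E.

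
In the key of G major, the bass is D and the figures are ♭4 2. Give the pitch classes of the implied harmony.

D, E, Gb, B

The written figures ♭4 2 are shorthand for 6/4/2: the 6 is implied.
A second above D in this key is E.
A fourth above D in this key is G, lowered to Gb by the flat.
A sixth above D in this key is B.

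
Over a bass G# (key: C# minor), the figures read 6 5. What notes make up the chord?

G#, B, D#, E

The written figures 6 5 are shorthand for 6/5/3: the 3 is implied.
A third above G# in this key is B.
A fifth above G# in this key is D#.
A sixth above G# in this key is E.
Together with the bass G#, this spells E major seventh in first inversion.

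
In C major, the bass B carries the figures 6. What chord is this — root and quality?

The figures 6 indicate a triad in first inversion.
In first inversion the root lies a sixth above the bass: a sixth above B in C major is G.
The chord tones are B, D, G, giving G major.

G major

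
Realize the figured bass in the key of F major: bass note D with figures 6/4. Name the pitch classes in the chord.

A fourth above D in this key is G.
A sixth above D in this key is Bb.
Together with the bass D, this spells G minor in second inversion.

D, G, Bb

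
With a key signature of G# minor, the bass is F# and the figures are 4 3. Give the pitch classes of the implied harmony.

The written figures 4 3 are shorthand for 6/4/3: the 6 is implied.
A third above F# in this key is A#.
A fourth above F# in this key is B.
A sixth above F# in this key is D#.
Together with the bass F#, this spells B major seventh in second inversion.

F#, A#, B, D#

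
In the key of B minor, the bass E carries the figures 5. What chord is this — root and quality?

E minor

The figures 5 indicate a triad in root position.
In root position the bass is the root, so the root is E.
The chord tones are E, G, B, giving E minor.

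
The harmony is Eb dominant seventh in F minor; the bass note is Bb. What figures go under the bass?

4/3

Bb is the fifth of Eb dominant seventh, so the chord is in second inversion.
A seventh chord in second inversion is figured 6/4/3, conventionally abbreviated 4/3.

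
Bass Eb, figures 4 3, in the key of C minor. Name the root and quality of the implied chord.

Ab major seventh

The figures 4 3 indicate a seventh chord in second inversion.
In second inversion the root lies a fourth above the bass: a fourth above Eb in C minor is Ab.
The chord tones are Eb, G, Ab, C, giving Ab major seventh.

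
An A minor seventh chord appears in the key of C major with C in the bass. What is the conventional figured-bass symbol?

6/5

C is the third of A minor seventh, so the chord is in first inversion.
A seventh chord in first inversion is figured 6/5/3, conventionally abbreviated 6/5.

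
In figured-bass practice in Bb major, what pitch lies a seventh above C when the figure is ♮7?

Counting 6 letter steps above C lands on B; in Bb major, that letter is Bb.
The ♮7 figure makes it natural, giving B.

B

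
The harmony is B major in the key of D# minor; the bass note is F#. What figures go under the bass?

6/4

F# is the fifth of B major, so the chord is in second inversion.
A triad in second inversion is figured 6/4, conventionally abbreviated 6/4.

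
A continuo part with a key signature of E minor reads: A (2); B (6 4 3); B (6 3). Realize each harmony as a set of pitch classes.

A (6/4/2): A, B, D, F#.
B (6/4/3): B, D, E, G.
B (6/3): B, D, G.

A, B, D, F# | B, D, E, G | B, D, G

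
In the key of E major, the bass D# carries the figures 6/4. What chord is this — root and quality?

The figures 6/4 indicate a triad in second inversion.
In second inversion the root lies a fourth above the bass: a fourth above D# in E major is G#.
The chord tones are D#, G#, B, giving G# minor.

G# minor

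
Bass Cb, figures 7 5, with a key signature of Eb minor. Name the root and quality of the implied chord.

The figures 7 5 indicate a seventh chord in root position.
In root position the bass is the root, so the root is Cb.
The chord tones are Cb, Eb, Gb, Bb, giving Cb major seventh.

Cb major seventh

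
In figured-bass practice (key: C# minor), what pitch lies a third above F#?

Counting 2 letter steps above F# lands on A; in C# minor, that letter is A.

A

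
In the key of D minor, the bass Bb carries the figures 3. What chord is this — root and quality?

Bb major

The figures 3 indicate a triad in root position.
In root position the bass is the root, so the root is Bb.
The chord tones are Bb, D, F, giving Bb major.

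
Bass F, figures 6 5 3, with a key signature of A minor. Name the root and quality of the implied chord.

The figures 6 5 3 indicate a seventh chord in first inversion.
In first inversion the root lies a sixth above the bass: a sixth above F in A minor is D.
The chord tones are F, A, C, D, giving D minor seventh.

D minor seventh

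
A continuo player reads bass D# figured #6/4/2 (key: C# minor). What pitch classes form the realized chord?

A second above D# in this key is E.
A fourth above D# in this key is G#.
A sixth above D# in this key is B, raised to B# by the sharp.
Together with the bass D#, this spells E augmented major seventh in third inversion.

D#, E, G#, B#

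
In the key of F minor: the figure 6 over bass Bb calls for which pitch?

G

Counting 5 letter steps above Bb lands on G; in F minor, that letter is G.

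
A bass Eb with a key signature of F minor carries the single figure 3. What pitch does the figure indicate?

Counting 2 letter steps above Eb lands on G; in F minor, that letter is G.

G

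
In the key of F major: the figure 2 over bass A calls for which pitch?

Counting 1 letter step above A lands on B; in F major, that letter is Bb.

Bb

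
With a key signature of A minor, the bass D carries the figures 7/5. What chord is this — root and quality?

D minor seventh

The figures 7/5 indicate a seventh chord in root position.
In root position the bass is the root, so the root is D.
The chord tones are D, F, A, C, giving D minor seventh.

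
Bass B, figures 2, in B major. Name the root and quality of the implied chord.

The figures 2 indicate a seventh chord in third inversion.
In third inversion the root lies a second above the bass: a second above B in B major is C#.
The chord tones are B, C#, E, G#, giving C# minor seventh.

C# minor seventh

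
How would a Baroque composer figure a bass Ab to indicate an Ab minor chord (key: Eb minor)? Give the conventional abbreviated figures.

no figures

Ab is the root of Ab minor, so the chord is in root position.
A triad in root position is figured 5/3, conventionally abbreviated (no figures — root-position triad).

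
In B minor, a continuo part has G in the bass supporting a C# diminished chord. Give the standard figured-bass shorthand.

G is the fifth of C# diminished, so the chord is in second inversion.
A triad in second inversion is figured 6/4, conventionally abbreviated 6/4.

6/4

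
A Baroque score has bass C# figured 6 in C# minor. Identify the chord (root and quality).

A major

The figures 6 indicate a triad in first inversion.
In first inversion the root lies a sixth above the bass: a sixth above C# in C# minor is A.
The chord tones are C#, E, A, giving A major.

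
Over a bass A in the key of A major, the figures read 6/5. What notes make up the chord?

The written figures 6/5 are shorthand for 6/5/3: the 3 is implied.
A third above A in this key is C#.
A fifth above A in this key is E.
A sixth above A in this key is F#.
Together with the bass A, this spells F# minor seventh in first inversion.

A, C#, E, F#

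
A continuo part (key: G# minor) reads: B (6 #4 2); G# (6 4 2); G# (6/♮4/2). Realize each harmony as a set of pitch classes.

B, C#, E#, G# | G#, A#, C#, E | G#, A#, C, E

B (6/#4/2): B, C#, E#, G#.
G# (6/4/2): G#, A#, C#, E.
G# (6/♮4/2): G#, A#, C, E.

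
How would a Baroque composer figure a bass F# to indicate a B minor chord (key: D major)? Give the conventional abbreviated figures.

6/4

F# is the fifth of B minor, so the chord is in second inversion.
A triad in second inversion is figured 6/4, conventionally abbreviated 6/4.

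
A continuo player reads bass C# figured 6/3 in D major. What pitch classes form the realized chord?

A third above C# in this key is E.
A sixth above C# in this key is A.
Together with the bass C#, this spells A major in first inversion.

C#, E, A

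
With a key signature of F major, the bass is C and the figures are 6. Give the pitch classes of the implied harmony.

The written figures 6 are shorthand for 6/3: the 3 is implied.
A third above C in this key is E.
A sixth above C in this key is A.
Together with the bass C, this spells A minor in first inversion.

C, E, A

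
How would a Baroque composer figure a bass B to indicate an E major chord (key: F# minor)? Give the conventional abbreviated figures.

6/4

B is the fifth of E major, so the chord is in second inversion.
A triad in second inversion is figured 6/4, conventionally abbreviated 6/4.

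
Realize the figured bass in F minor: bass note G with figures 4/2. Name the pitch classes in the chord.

The written figures 4/2 are shorthand for 6/4/2: the 6 is implied.
A second above G in this key is Ab.
A fourth above G in this key is C.
A sixth above G in this key is Eb.
Together with the bass G, this spells Ab major seventh in third inversion.

G, Ab, C, Eb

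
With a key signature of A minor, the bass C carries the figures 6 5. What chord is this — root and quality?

A minor seventh

The figures 6 5 indicate a seventh chord in first inversion.
In first inversion the root lies a sixth above the bass: a sixth above C in A minor is A.
The chord tones are C, E, G, A, giving A minor seventh.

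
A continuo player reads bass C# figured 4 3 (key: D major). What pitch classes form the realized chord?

The written figures 4 3 are shorthand for 6/4/3: the 6 is implied.
A third above C# in this key is E.
A fourth above C# in this key is F#.
A sixth above C# in this key is A.
Together with the bass C#, this spells F# minor seventh in second inversion.

C#, E, F#, A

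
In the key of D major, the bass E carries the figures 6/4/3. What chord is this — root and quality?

A dominant seventh

The figures 6/4/3 indicate a seventh chord in second inversion.
In second inversion the root lies a fourth above the bass: a fourth above E in D major is A.
The chord tones are E, G, A, C#, giving A dominant seventh.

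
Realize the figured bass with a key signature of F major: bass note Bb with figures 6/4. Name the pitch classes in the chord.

A fourth above Bb in this key is E.
A sixth above Bb in this key is G.
Together with the bass Bb, this spells E diminished in second inversion.

Bb, E, G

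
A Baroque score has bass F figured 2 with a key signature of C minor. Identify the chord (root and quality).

G minor seventh

The figures 2 indicate a seventh chord in third inversion.
In third inversion the root lies a second above the bass: a second above F in C minor is G.
The chord tones are F, G, Bb, D, giving G minor seventh.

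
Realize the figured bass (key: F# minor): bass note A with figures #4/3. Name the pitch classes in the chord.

A, C#, D#, F#

The written figures #4/3 are shorthand for 6/4/3: the 6 is implied.
A third above A in this key is C#.
A fourth above A in this key is D, raised to D# by the sharp.
A sixth above A in this key is F#.
Together with the bass A, this spells D# half-diminished seventh in second inversion.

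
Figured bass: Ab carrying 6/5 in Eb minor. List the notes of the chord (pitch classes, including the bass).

The written figures 6/5 are shorthand for 6/5/3: the 3 is implied.
A third above Ab in this key is Cb.
A fifth above Ab in this key is Eb.
A sixth above Ab in this key is F.
Together with the bass Ab, this spells F half-diminished seventh in first inversion.

Ab, Cb, Eb, F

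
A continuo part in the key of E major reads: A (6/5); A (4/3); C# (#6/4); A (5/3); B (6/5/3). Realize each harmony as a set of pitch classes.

A (6/5/3): A, C#, E, F#.
A (6/4/3): A, C#, D#, F#.
C# (#6/4): C#, F#, A#.
A (5/3): A, C#, E.
B (6/5/3): B, D#, F#, G#.

A, C#, E, F# | A, C#, D#, F# | C#, F#, A# | A, C#, E | B, D#, F#, G#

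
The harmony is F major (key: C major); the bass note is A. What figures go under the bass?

6

A is the third of F major, so the chord is in first inversion.
A triad in first inversion is figured 6/3, conventionally abbreviated 6.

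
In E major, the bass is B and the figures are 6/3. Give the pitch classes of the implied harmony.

B, D#, G#

A third above B in this key is D#.
A sixth above B in this key is G#.
Together with the bass B, this spells G# minor in first inversion.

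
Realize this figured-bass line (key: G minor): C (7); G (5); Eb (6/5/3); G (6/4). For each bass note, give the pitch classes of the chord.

C (7/5/3): C, Eb, G, Bb.
G (5/3): G, Bb, D.
Eb (6/5/3): Eb, G, Bb, C.
G (6/4): G, C, Eb.

C, Eb, G, Bb | G, Bb, D | Eb, G, Bb, C | G, C, Eb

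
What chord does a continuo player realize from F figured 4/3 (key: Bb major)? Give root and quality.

The figures 4/3 indicate a seventh chord in second inversion.
In second inversion the root lies a fourth above the bass: a fourth above F in Bb major is Bb.
The chord tones are F, A, Bb, D, giving Bb major seventh.

Bb major seventh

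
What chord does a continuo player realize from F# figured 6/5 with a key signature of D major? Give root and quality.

D major seventh

The figures 6/5 indicate a seventh chord in first inversion.
In first inversion the root lies a sixth above the bass: a sixth above F# in D major is D.
The chord tones are F#, A, C#, D, giving D major seventh.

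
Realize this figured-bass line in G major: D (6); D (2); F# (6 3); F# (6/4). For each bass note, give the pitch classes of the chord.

D, F#, B | D, E, G, B | F#, A, D | F#, B, D

D (6/3): D, F#, B.
D (6/4/2): D, E, G, B.
F# (6/3): F#, A, D.
F# (6/4): F#, B, D.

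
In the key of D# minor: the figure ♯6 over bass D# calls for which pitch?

Counting 5 letter steps above D# lands on B; in D# minor, that letter is B.
The #6 figure raises it a semitone, giving B#.

B#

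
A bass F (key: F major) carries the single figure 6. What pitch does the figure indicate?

D

Counting 5 letter steps above F lands on D; in F major, that letter is D.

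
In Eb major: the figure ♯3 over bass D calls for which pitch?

Counting 2 letter steps above D lands on F; in Eb major, that letter is F.
The #3 figure raises it a semitone, giving F#.

F#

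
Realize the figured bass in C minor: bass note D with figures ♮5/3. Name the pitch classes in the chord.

A third above D in this key is F.
A fifth above D in this key is Ab, made natural (A) by the ♮ figure.
Together with the bass D, this spells D minor in root position.

D, F, A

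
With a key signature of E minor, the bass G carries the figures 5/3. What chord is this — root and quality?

G major

The figures 5/3 indicate a triad in root position.
In root position the bass is the root, so the root is G.
The chord tones are G, B, D, giving G major.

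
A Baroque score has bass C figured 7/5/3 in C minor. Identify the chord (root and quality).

The figures 7/5/3 indicate a seventh chord in root position.
In root position the bass is the root, so the root is C.
The chord tones are C, Eb, G, Bb, giving C minor seventh.

C minor seventh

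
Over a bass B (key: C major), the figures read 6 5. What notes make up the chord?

B, D, F, G

The written figures 6 5 are shorthand for 6/5/3: the 3 is implied.
A third above B in this key is D.
A fifth above B in this key is F.
A sixth above B in this key is G.
Together with the bass B, this spells G dominant seventh in first inversion.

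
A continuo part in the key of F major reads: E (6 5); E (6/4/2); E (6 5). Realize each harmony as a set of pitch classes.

E, G, Bb, C | E, F, A, C | E, G, Bb, C

E (6/5/3): E, G, Bb, C.
E (6/4/2): E, F, A, C.
E (6/5/3): E, G, Bb, C.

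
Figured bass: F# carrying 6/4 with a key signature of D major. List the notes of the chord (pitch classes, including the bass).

F#, B, D

A fourth above F# in this key is B.
A sixth above F# in this key is D.
Together with the bass F#, this spells B minor in second inversion.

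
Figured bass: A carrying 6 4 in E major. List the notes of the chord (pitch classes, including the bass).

A fourth above A in this key is D#.
A sixth above A in this key is F#.
Together with the bass A, this spells D# diminished in second inversion.

A, D#, F#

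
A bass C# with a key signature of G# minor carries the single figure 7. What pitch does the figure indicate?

Counting 6 letter steps above C# lands on B; in G# minor, that letter is B.

B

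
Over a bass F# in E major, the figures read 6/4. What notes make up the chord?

F#, B, D#

A fourth above F# in this key is B.
A sixth above F# in this key is D#.
Together with the bass F#, this spells B major in second inversion.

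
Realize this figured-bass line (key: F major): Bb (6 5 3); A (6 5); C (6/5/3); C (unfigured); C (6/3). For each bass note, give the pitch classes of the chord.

Bb (6/5/3): Bb, D, F, G.
A (6/5/3): A, C, E, F.
C (6/5/3): C, E, G, A.
C (5/3): C, E, G.
C (6/3): C, E, A.

Bb, D, F, G | A, C, E, F | C, E, G, A | C, E, G | C, E, A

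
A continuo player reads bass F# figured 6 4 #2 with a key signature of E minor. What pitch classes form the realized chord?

F#, G#, B, D

A second above F# in this key is G, raised to G# by the sharp.
A fourth above F# in this key is B.
A sixth above F# in this key is D.
Together with the bass F#, this spells G# half-diminished seventh in third inversion.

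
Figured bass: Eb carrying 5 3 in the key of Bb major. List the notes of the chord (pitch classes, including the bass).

A third above Eb in this key is G.
A fifth above Eb in this key is Bb.
Together with the bass Eb, this spells Eb major in root position.

Eb, G, Bb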